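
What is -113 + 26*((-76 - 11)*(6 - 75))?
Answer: 155965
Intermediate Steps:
-113 + 26*((-76 - 11)*(6 - 75)) = -113 + 26*(-87*(-69)) = -113 + 26*6003 = -113 + 156078 = 155965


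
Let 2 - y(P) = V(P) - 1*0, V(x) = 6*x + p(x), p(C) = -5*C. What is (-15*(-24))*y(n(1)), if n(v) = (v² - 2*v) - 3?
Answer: 2160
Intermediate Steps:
V(x) = x (V(x) = 6*x - 5*x = x)
n(v) = -3 + v² - 2*v
y(P) = 2 - P (y(P) = 2 - (P - 1*0) = 2 - (P + 0) = 2 - P)
(-15*(-24))*y(n(1)) = (-15*(-24))*(2 - (-3 + 1² - 2*1)) = 360*(2 - (-3 + 1 - 2)) = 360*(2 - 1*(-4)) = 360*(2 + 4) = 360*6 = 2160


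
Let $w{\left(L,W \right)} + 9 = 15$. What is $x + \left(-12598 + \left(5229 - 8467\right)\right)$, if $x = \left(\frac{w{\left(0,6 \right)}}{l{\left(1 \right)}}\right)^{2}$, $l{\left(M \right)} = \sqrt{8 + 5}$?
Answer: $- \frac{205832}{13} \approx -15833.0$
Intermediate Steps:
$w{\left(L,W \right)} = 6$ ($w{\left(L,W \right)} = -9 + 15 = 6$)
$l{\left(M \right)} = \sqrt{13}$
$x = \frac{36}{13}$ ($x = \left(\frac{6}{\sqrt{13}}\right)^{2} = \left(6 \frac{\sqrt{13}}{13}\right)^{2} = \left(\frac{6 \sqrt{13}}{13}\right)^{2} = \frac{36}{13} \approx 2.7692$)
$x + \left(-12598 + \left(5229 - 8467\right)\right) = \frac{36}{13} + \left(-12598 + \left(5229 - 8467\right)\right) = \frac{36}{13} - 15836 = - \frac{205832}{13}$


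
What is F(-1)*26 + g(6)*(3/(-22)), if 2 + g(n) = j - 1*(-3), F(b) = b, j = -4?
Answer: -563/22 ≈ -25.591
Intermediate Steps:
g(n) = -3 (g(n) = -2 + (-4 - 1*(-3)) = -2 + (-4 + 3) = -2 - 1 = -3)
F(-1)*26 + g(6)*(3/(-22)) = -1*26 - 9/(-22) = -26 - 9*(-1)/22 = -26 - 3*(-3/22) = -26 + 9/22 = -563/22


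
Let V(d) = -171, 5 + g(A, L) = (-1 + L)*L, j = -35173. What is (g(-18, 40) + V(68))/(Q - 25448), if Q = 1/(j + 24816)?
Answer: -14334088/263564937 ≈ -0.054385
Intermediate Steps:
g(A, L) = -5 + L*(-1 + L) (g(A, L) = -5 + (-1 + L)*L = -5 + L*(-1 + L))
Q = -1/10357 (Q = 1/(-35173 + 24816) = 1/(-10357) = -1/10357 ≈ -9.6553e-5)
(g(-18, 40) + V(68))/(Q - 25448) = ((-5 + 40² - 1*40) - 171)/(-1/10357 - 25448) = ((-5 + 1600 - 40) - 171)/(-263564937/10357) = (1555 - 171)*(-10357/263564937) = 1384*(-10357/263564937) = -14334088/263564937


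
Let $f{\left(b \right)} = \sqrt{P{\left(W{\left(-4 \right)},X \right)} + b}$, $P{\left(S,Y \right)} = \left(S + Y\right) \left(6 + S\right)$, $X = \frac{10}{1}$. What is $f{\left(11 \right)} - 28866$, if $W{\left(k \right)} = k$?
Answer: $-28866 + \sqrt{23} \approx -28861.0$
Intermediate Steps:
$X = 10$ ($X = 10 \cdot 1 = 10$)
$P{\left(S,Y \right)} = \left(6 + S\right) \left(S + Y\right)$
$f{\left(b \right)} = \sqrt{12 + b}$ ($f{\left(b \right)} = \sqrt{\left(\left(-4\right)^{2} + 6 \left(-4\right) + 6 \cdot 10 - 40\right) + b} = \sqrt{\left(16 - 24 + 60 - 40\right) + b} = \sqrt{12 + b}$)
$f{\left(11 \right)} - 28866 = \sqrt{12 + 11} - 28866 = \sqrt{23} - 28866 = -28866 + \sqrt{23}$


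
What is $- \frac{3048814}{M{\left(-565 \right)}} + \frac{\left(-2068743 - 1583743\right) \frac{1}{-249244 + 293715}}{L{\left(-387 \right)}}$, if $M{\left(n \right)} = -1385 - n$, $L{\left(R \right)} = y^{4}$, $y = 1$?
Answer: $\frac{66294384437}{18233110} \approx 3635.9$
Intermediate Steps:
$L{\left(R \right)} = 1$ ($L{\left(R \right)} = 1^{4} = 1$)
$- \frac{3048814}{M{\left(-565 \right)}} + \frac{\left(-2068743 - 1583743\right) \frac{1}{-249244 + 293715}}{L{\left(-387 \right)}} = - \frac{3048814}{-1385 - -565} + \frac{\left(-2068743 - 1583743\right) \frac{1}{-249244 + 293715}}{1} = - \frac{3048814}{-1385 + 565} + - \frac{3652486}{44471} \cdot 1 = - \frac{3048814}{-820} + \left(-3652486\right) \frac{1}{44471} \cdot 1 = \left(-3048814\right) \left(- \frac{1}{820}\right) - \frac{3652486}{44471} = \frac{1524407}{410} - \frac{3652486}{44471} = \frac{66294384437}{18233110}$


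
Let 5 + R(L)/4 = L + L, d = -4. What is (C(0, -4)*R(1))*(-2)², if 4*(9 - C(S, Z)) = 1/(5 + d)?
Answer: -420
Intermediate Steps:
C(S, Z) = 35/4 (C(S, Z) = 9 - 1/(4*(5 - 4)) = 9 - ¼/1 = 9 - ¼*1 = 9 - ¼ = 35/4)
R(L) = -20 + 8*L (R(L) = -20 + 4*(L + L) = -20 + 4*(2*L) = -20 + 8*L)
(C(0, -4)*R(1))*(-2)² = (35*(-20 + 8*1)/4)*(-2)² = (35*(-20 + 8)/4)*4 = ((35/4)*(-12))*4 = -105*4 = -420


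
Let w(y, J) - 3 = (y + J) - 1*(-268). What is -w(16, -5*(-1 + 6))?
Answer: -262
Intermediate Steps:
w(y, J) = 271 + J + y (w(y, J) = 3 + ((y + J) - 1*(-268)) = 3 + ((J + y) + 268) = 3 + (268 + J + y) = 271 + J + y)
-w(16, -5*(-1 + 6)) = -(271 - 5*(-1 + 6) + 16) = -(271 - 5*5 + 16) = -(271 - 25 + 16) = -1*262 = -262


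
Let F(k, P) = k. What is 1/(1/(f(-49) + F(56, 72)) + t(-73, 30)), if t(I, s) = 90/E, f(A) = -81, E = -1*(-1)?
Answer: 25/2249 ≈ 0.011116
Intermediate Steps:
E = 1
t(I, s) = 90 (t(I, s) = 90/1 = 90*1 = 90)
1/(1/(f(-49) + F(56, 72)) + t(-73, 30)) = 1/(1/(-81 + 56) + 90) = 1/(1/(-25) + 90) = 1/(-1/25 + 90) = 1/(2249/25) = 25/2249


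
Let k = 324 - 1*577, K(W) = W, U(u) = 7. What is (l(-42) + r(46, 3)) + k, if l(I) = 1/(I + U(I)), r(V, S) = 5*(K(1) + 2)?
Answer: -8331/35 ≈ -238.03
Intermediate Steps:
r(V, S) = 15 (r(V, S) = 5*(1 + 2) = 5*3 = 15)
k = -253 (k = 324 - 577 = -253)
l(I) = 1/(7 + I) (l(I) = 1/(I + 7) = 1/(7 + I))
(l(-42) + r(46, 3)) + k = (1/(7 - 42) + 15) - 253 = (1/(-35) + 15) - 253 = (-1/35 + 15) - 253 = 524/35 - 253 = -8331/35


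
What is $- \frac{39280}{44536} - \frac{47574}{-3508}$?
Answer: $\frac{123810089}{9764518} \approx 12.68$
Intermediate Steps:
$- \frac{39280}{44536} - \frac{47574}{-3508} = \left(-39280\right) \frac{1}{44536} - - \frac{23787}{1754} = - \frac{4910}{5567} + \frac{23787}{1754} = \frac{123810089}{9764518}$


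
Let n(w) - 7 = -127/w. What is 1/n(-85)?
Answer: 85/722 ≈ 0.11773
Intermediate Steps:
n(w) = 7 - 127/w
1/n(-85) = 1/(7 - 127/(-85)) = 1/(7 - 127*(-1/85)) = 1/(7 + 127/85) = 1/(722/85) = 85/722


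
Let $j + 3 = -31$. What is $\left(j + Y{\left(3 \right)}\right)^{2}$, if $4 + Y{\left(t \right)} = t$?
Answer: $1225$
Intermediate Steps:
$Y{\left(t \right)} = -4 + t$
$j = -34$ ($j = -3 - 31 = -34$)
$\left(j + Y{\left(3 \right)}\right)^{2} = \left(-34 + \left(-4 + 3\right)\right)^{2} = \left(-34 - 1\right)^{2} = \left(-35\right)^{2} = 1225$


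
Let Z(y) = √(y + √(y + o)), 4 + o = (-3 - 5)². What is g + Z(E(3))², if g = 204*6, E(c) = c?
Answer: 1227 + 3*√7 ≈ 1234.9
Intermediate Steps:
g = 1224
o = 60 (o = -4 + (-3 - 5)² = -4 + (-8)² = -4 + 64 = 60)
Z(y) = √(y + √(60 + y)) (Z(y) = √(y + √(y + 60)) = √(y + √(60 + y)))
g + Z(E(3))² = 1224 + (√(3 + √(60 + 3)))² = 1224 + (√(3 + √63))² = 1224 + (√(3 + 3*√7))² = 1224 + (3 + 3*√7) = 1227 + 3*√7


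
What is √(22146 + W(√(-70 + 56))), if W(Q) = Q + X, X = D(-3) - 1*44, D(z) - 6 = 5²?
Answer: √(22133 + I*√14) ≈ 148.77 + 0.013*I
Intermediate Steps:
D(z) = 31 (D(z) = 6 + 5² = 6 + 25 = 31)
X = -13 (X = 31 - 1*44 = 31 - 44 = -13)
W(Q) = -13 + Q (W(Q) = Q - 13 = -13 + Q)
√(22146 + W(√(-70 + 56))) = √(22146 + (-13 + √(-70 + 56))) = √(22146 + (-13 + √(-14))) = √(22146 + (-13 + I*√14)) = √(22133 + I*√14)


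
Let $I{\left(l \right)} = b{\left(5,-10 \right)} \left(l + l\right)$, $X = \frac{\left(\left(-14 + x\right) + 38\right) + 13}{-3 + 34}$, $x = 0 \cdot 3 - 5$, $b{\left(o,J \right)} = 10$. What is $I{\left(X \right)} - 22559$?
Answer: $- \frac{698689}{31} \approx -22538.0$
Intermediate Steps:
$x = -5$ ($x = 0 - 5 = -5$)
$X = \frac{32}{31}$ ($X = \frac{\left(\left(-14 - 5\right) + 38\right) + 13}{-3 + 34} = \frac{\left(-19 + 38\right) + 13}{31} = \left(19 + 13\right) \frac{1}{31} = 32 \cdot \frac{1}{31} = \frac{32}{31} \approx 1.0323$)
$I{\left(l \right)} = 20 l$ ($I{\left(l \right)} = 10 \left(l + l\right) = 10 \cdot 2 l = 20 l$)
$I{\left(X \right)} - 22559 = 20 \cdot \frac{32}{31} - 22559 = \frac{640}{31} - 22559 = - \frac{698689}{31}$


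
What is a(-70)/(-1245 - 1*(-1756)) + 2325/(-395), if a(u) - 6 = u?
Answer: -242671/40369 ≈ -6.0113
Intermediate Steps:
a(u) = 6 + u
a(-70)/(-1245 - 1*(-1756)) + 2325/(-395) = (6 - 70)/(-1245 - 1*(-1756)) + 2325/(-395) = -64/(-1245 + 1756) + 2325*(-1/395) = -64/511 - 465/79 = -242671/40369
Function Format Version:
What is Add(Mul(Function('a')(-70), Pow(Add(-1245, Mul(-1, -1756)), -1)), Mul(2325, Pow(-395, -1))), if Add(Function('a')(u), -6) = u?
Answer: Rational(-242671, 40369) ≈ -6.0113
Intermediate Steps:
Function('a')(u) = Add(6, u)
Add(Mul(Function('a')(-70), Pow(Add(-1245, Mul(-1, -1756)), -1)), Mul(2325, Pow(-395, -1))) = Add(Mul(Add(6, -70), Pow(Add(-1245, Mul(-1, -1756)), -1)), Mul(2325, Pow(-395, -1))) = Add(Mul(-64, Pow(Add(-1245, 1756), -1)), Mul(2325, Rational(-1, 395))) = Add(Mul(-64, Pow(511, -1)), Rational(-465, 79)) = Add(Mul(-64, Rational(1, 511)), Rational(-465, 79)) = Add(Rational(-64, 511), Rational(-465, 79)) = Rational(-242671, 40369)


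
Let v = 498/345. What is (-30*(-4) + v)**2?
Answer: 195049156/13225 ≈ 14749.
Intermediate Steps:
v = 166/115 (v = 498*(1/345) = 166/115 ≈ 1.4435)
(-30*(-4) + v)**2 = (-30*(-4) + 166/115)**2 = (120 + 166/115)**2 = (13966/115)**2 = 195049156/13225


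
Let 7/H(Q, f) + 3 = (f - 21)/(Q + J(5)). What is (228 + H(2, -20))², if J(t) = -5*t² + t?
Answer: 4975609444/97969 ≈ 50788.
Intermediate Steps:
J(t) = t - 5*t²
H(Q, f) = 7/(-3 + (-21 + f)/(-120 + Q)) (H(Q, f) = 7/(-3 + (f - 21)/(Q + 5*(1 - 5*5))) = 7/(-3 + (-21 + f)/(Q + 5*(1 - 25))) = 7/(-3 + (-21 + f)/(Q + 5*(-24))) = 7/(-3 + (-21 + f)/(Q - 120)) = 7/(-3 + (-21 + f)/(-120 + Q)))
(228 + H(2, -20))² = (228 + 7*(-120 + 2)/(339 - 20 - 3*2))² = (228 + 7*(-118)/(339 - 20 - 6))² = (228 + 7*(-118)/313)² = (228 + 7*(1/313)*(-118))² = (228 - 826/313)² = (70538/313)² = 4975609444/97969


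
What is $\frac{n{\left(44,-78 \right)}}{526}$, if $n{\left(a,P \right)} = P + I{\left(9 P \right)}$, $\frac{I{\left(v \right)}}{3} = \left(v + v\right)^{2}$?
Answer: $\frac{2956785}{263} \approx 11243.0$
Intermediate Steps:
$I{\left(v \right)} = 12 v^{2}$ ($I{\left(v \right)} = 3 \left(v + v\right)^{2} = 3 \left(2 v\right)^{2} = 3 \cdot 4 v^{2} = 12 v^{2}$)
$n{\left(a,P \right)} = P + 972 P^{2}$ ($n{\left(a,P \right)} = P + 12 \left(9 P\right)^{2} = P + 12 \cdot 81 P^{2} = P + 972 P^{2}$)
$\frac{n{\left(44,-78 \right)}}{526} = \frac{\left(-78\right) \left(1 + 972 \left(-78\right)\right)}{526} = - 78 \left(1 - 75816\right) \frac{1}{526} = \left(-78\right) \left(-75815\right) \frac{1}{526} = 5913570 \cdot \frac{1}{526} = \frac{2956785}{263}$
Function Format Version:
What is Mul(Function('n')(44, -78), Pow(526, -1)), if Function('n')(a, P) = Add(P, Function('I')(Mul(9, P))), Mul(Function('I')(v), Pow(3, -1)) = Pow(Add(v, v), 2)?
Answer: Rational(2956785, 263) ≈ 11243.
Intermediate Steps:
Function('I')(v) = Mul(12, Pow(v, 2)) (Function('I')(v) = Mul(3, Pow(Add(v, v), 2)) = Mul(3, Pow(Mul(2, v), 2)) = Mul(3, Mul(4, Pow(v, 2))) = Mul(12, Pow(v, 2)))
Function('n')(a, P) = Add(P, Mul(972, Pow(P, 2))) (Function('n')(a, P) = Add(P, Mul(12, Pow(Mul(9, P), 2))) = Add(P, Mul(12, Mul(81, Pow(P, 2)))) = Add(P, Mul(972, Pow(P, 2))))
Mul(Function('n')(44, -78), Pow(526, -1)) = Mul(Mul(-78, Add(1, Mul(972, -78))), Pow(526, -1)) = Mul(Mul(-78, Add(1, -75816)), Rational(1, 526)) = Mul(Mul(-78, -75815), Rational(1, 526)) = Mul(5913570, Rational(1, 526)) = Rational(2956785, 263)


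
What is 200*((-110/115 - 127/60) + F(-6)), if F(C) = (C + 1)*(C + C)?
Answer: 785590/69 ≈ 11385.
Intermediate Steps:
F(C) = 2*C*(1 + C) (F(C) = (1 + C)*(2*C) = 2*C*(1 + C))
200*((-110/115 - 127/60) + F(-6)) = 200*((-110/115 - 127/60) + 2*(-6)*(1 - 6)) = 200*((-110*1/115 - 127*1/60) + 2*(-6)*(-5)) = 200*((-22/23 - 127/60) + 60) = 200*(-4241/1380 + 60) = 200*(78559/1380) = 785590/69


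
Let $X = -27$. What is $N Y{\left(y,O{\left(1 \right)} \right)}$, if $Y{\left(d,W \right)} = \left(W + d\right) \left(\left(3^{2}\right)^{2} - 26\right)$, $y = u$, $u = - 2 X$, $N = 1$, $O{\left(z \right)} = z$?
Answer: $3025$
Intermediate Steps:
$u = 54$ ($u = \left(-2\right) \left(-27\right) = 54$)
$y = 54$
$Y{\left(d,W \right)} = 55 W + 55 d$ ($Y{\left(d,W \right)} = \left(W + d\right) \left(9^{2} - 26\right) = \left(W + d\right) \left(81 - 26\right) = \left(W + d\right) 55 = 55 W + 55 d$)
$N Y{\left(y,O{\left(1 \right)} \right)} = 1 \left(55 \cdot 1 + 55 \cdot 54\right) = 1 \left(55 + 2970\right) = 1 \cdot 3025 = 3025$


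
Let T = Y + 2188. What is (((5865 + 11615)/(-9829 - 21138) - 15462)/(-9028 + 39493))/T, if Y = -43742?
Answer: 239414617/19601222401935 ≈ 1.2214e-5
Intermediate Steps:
T = -41554 (T = -43742 + 2188 = -41554)
(((5865 + 11615)/(-9829 - 21138) - 15462)/(-9028 + 39493))/T = (((5865 + 11615)/(-9829 - 21138) - 15462)/(-9028 + 39493))/(-41554) = ((17480/(-30967) - 15462)/30465)*(-1/41554) = ((17480*(-1/30967) - 15462)*(1/30465))*(-1/41554) = ((-17480/30967 - 15462)*(1/30465))*(-1/41554) = -478829234/30967*1/30465*(-1/41554) = -478829234/943409655*(-1/41554) = 239414617/19601222401935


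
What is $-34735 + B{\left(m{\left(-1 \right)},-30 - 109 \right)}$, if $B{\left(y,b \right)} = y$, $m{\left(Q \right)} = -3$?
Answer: $-34738$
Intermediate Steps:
$-34735 + B{\left(m{\left(-1 \right)},-30 - 109 \right)} = -34735 - 3 = -34738$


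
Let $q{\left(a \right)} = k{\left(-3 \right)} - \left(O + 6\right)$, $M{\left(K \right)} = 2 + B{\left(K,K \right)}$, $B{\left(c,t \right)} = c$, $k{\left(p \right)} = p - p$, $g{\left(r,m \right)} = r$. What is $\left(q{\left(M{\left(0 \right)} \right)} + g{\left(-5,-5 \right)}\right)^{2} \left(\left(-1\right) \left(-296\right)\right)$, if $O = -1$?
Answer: $29600$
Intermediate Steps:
$k{\left(p \right)} = 0$
$M{\left(K \right)} = 2 + K$
$q{\left(a \right)} = -5$ ($q{\left(a \right)} = 0 - \left(-1 + 6\right) = 0 - 5 = -5$)
$\left(q{\left(M{\left(0 \right)} \right)} + g{\left(-5,-5 \right)}\right)^{2} \left(\left(-1\right) \left(-296\right)\right) = \left(-5 - 5\right)^{2} \left(\left(-1\right) \left(-296\right)\right) = \left(-10\right)^{2} \cdot 296 = 100 \cdot 296 = 29600$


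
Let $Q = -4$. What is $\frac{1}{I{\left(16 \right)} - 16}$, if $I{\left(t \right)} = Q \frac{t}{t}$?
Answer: $- \frac{1}{20} \approx -0.05$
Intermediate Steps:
$I{\left(t \right)} = -4$ ($I{\left(t \right)} = - 4 \frac{t}{t} = \left(-4\right) 1 = -4$)
$\frac{1}{I{\left(16 \right)} - 16} = \frac{1}{-4 - 16} = \frac{1}{-20} = - \frac{1}{20}$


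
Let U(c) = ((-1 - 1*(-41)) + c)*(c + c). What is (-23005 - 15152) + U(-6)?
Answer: -38565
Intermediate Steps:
U(c) = 2*c*(40 + c) (U(c) = ((-1 + 41) + c)*(2*c) = (40 + c)*(2*c) = 2*c*(40 + c))
(-23005 - 15152) + U(-6) = (-23005 - 15152) + 2*(-6)*(40 - 6) = -38157 + 2*(-6)*34 = -38157 - 408 = -38565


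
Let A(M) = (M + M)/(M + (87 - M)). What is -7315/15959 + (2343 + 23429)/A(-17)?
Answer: -1052439529/15959 ≈ -65947.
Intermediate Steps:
A(M) = 2*M/87 (A(M) = (2*M)/87 = (2*M)*(1/87) = 2*M/87)
-7315/15959 + (2343 + 23429)/A(-17) = -7315/15959 + (2343 + 23429)/(((2/87)*(-17))) = -7315*1/15959 + 25772/(-34/87) = -7315/15959 + 25772*(-87/34) = -7315/15959 - 65946 = -1052439529/15959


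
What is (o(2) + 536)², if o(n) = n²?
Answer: 291600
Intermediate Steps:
(o(2) + 536)² = (2² + 536)² = (4 + 536)² = 540² = 291600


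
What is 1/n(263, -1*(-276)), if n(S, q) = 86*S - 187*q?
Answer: -1/28994 ≈ -3.4490e-5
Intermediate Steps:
n(S, q) = -187*q + 86*S
1/n(263, -1*(-276)) = 1/(-(-187)*(-276) + 86*263) = 1/(-187*276 + 22618) = 1/(-51612 + 22618) = 1/(-28994) = -1/28994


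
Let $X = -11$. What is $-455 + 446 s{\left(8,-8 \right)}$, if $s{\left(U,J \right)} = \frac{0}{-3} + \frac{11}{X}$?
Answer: $-901$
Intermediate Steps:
$s{\left(U,J \right)} = -1$ ($s{\left(U,J \right)} = \frac{0}{-3} + \frac{11}{-11} = 0 \left(- \frac{1}{3}\right) + 11 \left(- \frac{1}{11}\right) = 0 - 1 = -1$)
$-455 + 446 s{\left(8,-8 \right)} = -455 + 446 \left(-1\right) = -455 - 446 = -901$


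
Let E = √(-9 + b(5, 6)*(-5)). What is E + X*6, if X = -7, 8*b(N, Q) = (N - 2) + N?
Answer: -42 + I*√14 ≈ -42.0 + 3.7417*I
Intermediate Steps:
b(N, Q) = -¼ + N/4 (b(N, Q) = ((N - 2) + N)/8 = ((-2 + N) + N)/8 = (-2 + 2*N)/8 = -¼ + N/4)
E = I*√14 (E = √(-9 + (-¼ + (¼)*5)*(-5)) = √(-9 + (-¼ + 5/4)*(-5)) = √(-9 + 1*(-5)) = √(-9 - 5) = √(-14) = I*√14 ≈ 3.7417*I)
E + X*6 = I*√14 - 7*6 = I*√14 - 42 = -42 + I*√14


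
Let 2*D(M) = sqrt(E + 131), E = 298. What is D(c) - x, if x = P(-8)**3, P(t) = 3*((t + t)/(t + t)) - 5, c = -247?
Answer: 8 + sqrt(429)/2 ≈ 18.356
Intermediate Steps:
D(M) = sqrt(429)/2 (D(M) = sqrt(298 + 131)/2 = sqrt(429)/2)
P(t) = -2 (P(t) = 3*((2*t)/((2*t))) - 5 = 3*((2*t)*(1/(2*t))) - 5 = 3*1 - 5 = 3 - 5 = -2)
x = -8 (x = (-2)**3 = -8)
D(c) - x = sqrt(429)/2 - 1*(-8) = sqrt(429)/2 + 8 = 8 + sqrt(429)/2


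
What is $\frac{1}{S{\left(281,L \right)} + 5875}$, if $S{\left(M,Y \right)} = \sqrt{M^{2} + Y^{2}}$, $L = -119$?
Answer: $\frac{5875}{34422503} - \frac{\sqrt{93122}}{34422503} \approx 0.00016181$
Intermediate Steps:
$\frac{1}{S{\left(281,L \right)} + 5875} = \frac{1}{\sqrt{281^{2} + \left(-119\right)^{2}} + 5875} = \frac{1}{\sqrt{78961 + 14161} + 5875} = \frac{1}{\sqrt{93122} + 5875} = \frac{1}{5875 + \sqrt{93122}}$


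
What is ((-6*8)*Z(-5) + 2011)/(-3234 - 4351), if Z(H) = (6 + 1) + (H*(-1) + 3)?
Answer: -1291/7585 ≈ -0.17020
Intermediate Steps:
Z(H) = 10 - H (Z(H) = 7 + (-H + 3) = 7 + (3 - H) = 10 - H)
((-6*8)*Z(-5) + 2011)/(-3234 - 4351) = ((-6*8)*(10 - 1*(-5)) + 2011)/(-3234 - 4351) = (-48*(10 + 5) + 2011)/(-7585) = (-48*15 + 2011)*(-1/7585) = (-720 + 2011)*(-1/7585) = 1291*(-1/7585) = -1291/7585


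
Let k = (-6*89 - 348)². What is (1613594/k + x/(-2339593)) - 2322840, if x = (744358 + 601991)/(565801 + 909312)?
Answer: -3118111827483963130634285/1342371670830638658 ≈ -2.3228e+6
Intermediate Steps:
x = 1346349/1475113 ≈ 0.91271
k = 777924 (k = (-534 - 348)² = (-882)² = 777924)
(1613594/k + x/(-2339593)) - 2322840 = (1613594/777924 + (1346349/1475113)/(-2339593)) - 2322840 = (1613594*(1/777924) + (1346349/1475113)*(-1/2339593)) - 2322840 = (806797/388962 - 1346349/3451164049009) - 2322840 = 2784388277569714435/1342371670830638658 - 2322840 = -3118111827483963130634285/1342371670830638658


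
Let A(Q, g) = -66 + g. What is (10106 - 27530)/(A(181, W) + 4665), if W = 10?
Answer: -1584/419 ≈ -3.7804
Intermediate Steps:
(10106 - 27530)/(A(181, W) + 4665) = (10106 - 27530)/((-66 + 10) + 4665) = -17424/(-56 + 4665) = -17424/4609 = -17424*1/4609 = -1584/419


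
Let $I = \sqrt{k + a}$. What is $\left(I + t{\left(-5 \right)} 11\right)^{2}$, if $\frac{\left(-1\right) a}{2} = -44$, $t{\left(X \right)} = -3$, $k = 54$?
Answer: $\left(33 - \sqrt{142}\right)^{2} \approx 444.52$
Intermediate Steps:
$a = 88$ ($a = \left(-2\right) \left(-44\right) = 88$)
$I = \sqrt{142}$ ($I = \sqrt{54 + 88} = \sqrt{142} \approx 11.916$)
$\left(I + t{\left(-5 \right)} 11\right)^{2} = \left(\sqrt{142} - 33\right)^{2} = \left(-33 + \sqrt{142}\right)^{2}$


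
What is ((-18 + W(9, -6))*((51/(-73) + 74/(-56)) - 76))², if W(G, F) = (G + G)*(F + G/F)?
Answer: 595329207598161/4177936 ≈ 1.4249e+8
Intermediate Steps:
W(G, F) = 2*G*(F + G/F) (W(G, F) = (2*G)*(F + G/F) = 2*G*(F + G/F))
((-18 + W(9, -6))*((51/(-73) + 74/(-56)) - 76))² = ((-18 + 2*9*(9 + (-6)²)/(-6))*((51/(-73) + 74/(-56)) - 76))² = ((-18 + 2*9*(-⅙)*(9 + 36))*((51*(-1/73) + 74*(-1/56)) - 76))² = ((-18 + 2*9*(-⅙)*45)*((-51/73 - 37/28) - 76))² = ((-18 - 135)*(-4129/2044 - 76))² = (-153*(-159473/2044))² = (24399369/2044)² = 595329207598161/4177936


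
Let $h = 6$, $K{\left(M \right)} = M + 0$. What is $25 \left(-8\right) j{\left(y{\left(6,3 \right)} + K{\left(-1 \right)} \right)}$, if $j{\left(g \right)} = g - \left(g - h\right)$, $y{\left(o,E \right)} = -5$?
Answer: $-1200$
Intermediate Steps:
$K{\left(M \right)} = M$
$j{\left(g \right)} = 6$ ($j{\left(g \right)} = g - \left(-6 + g\right) = 6$)
$25 \left(-8\right) j{\left(y{\left(6,3 \right)} + K{\left(-1 \right)} \right)} = 25 \left(-8\right) 6 = \left(-200\right) 6 = -1200$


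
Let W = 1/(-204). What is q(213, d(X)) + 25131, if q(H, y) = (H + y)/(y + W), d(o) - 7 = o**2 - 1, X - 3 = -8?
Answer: 158953089/6323 ≈ 25139.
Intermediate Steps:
X = -5 (X = 3 - 8 = -5)
W = -1/204 ≈ -0.0049020
d(o) = 6 + o**2 (d(o) = 7 + (o**2 - 1) = 7 + (-1 + o**2) = 6 + o**2)
q(H, y) = (H + y)/(-1/204 + y) (q(H, y) = (H + y)/(y - 1/204) = (H + y)/(-1/204 + y))
q(213, d(X)) + 25131 = 204*(213 + (6 + (-5)**2))/(-1 + 204*(6 + (-5)**2)) + 25131 = 204*(213 + (6 + 25))/(-1 + 204*(6 + 25)) + 25131 = 204*(213 + 31)/(-1 + 204*31) + 25131 = 204*244/(-1 + 6324) + 25131 = 204*244/6323 + 25131 = 204*(1/6323)*244 + 25131 = 49776/6323 + 25131 = 158953089/6323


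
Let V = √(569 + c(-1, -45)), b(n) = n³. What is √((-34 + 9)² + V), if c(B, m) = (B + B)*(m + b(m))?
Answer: √(625 + √182909) ≈ 32.445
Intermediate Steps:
c(B, m) = 2*B*(m + m³) (c(B, m) = (B + B)*(m + m³) = (2*B)*(m + m³) = 2*B*(m + m³))
V = √182909 (V = √(569 + 2*(-1)*(-45)*(1 + (-45)²)) = √(569 + 2*(-1)*(-45)*(1 + 2025)) = √(569 + 2*(-1)*(-45)*2026) = √(569 + 182340) = √182909 ≈ 427.68)
√((-34 + 9)² + V) = √((-34 + 9)² + √182909) = √((-25)² + √182909) = √(625 + √182909)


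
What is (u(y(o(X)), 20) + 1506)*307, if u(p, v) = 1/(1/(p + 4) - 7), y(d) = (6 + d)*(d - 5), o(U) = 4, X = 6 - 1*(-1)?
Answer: 19878864/43 ≈ 4.6230e+5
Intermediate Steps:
X = 7 (X = 6 + 1 = 7)
y(d) = (-5 + d)*(6 + d) (y(d) = (6 + d)*(-5 + d) = (-5 + d)*(6 + d))
u(p, v) = 1/(-7 + 1/(4 + p)) (u(p, v) = 1/(1/(4 + p) - 7) = 1/(-7 + 1/(4 + p)))
(u(y(o(X)), 20) + 1506)*307 = ((-4 - (-30 + 4 + 4**2))/(27 + 7*(-30 + 4 + 4**2)) + 1506)*307 = ((-4 - (-30 + 4 + 16))/(27 + 7*(-30 + 4 + 16)) + 1506)*307 = ((-4 - 1*(-10))/(27 + 7*(-10)) + 1506)*307 = ((-4 + 10)/(27 - 70) + 1506)*307 = (6/(-43) + 1506)*307 = (-1/43*6 + 1506)*307 = (-6/43 + 1506)*307 = (64752/43)*307 = 19878864/43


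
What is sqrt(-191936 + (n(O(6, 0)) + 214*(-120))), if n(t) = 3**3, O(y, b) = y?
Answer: I*sqrt(217589) ≈ 466.46*I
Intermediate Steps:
n(t) = 27
sqrt(-191936 + (n(O(6, 0)) + 214*(-120))) = sqrt(-191936 + (27 + 214*(-120))) = sqrt(-191936 + (27 - 25680)) = sqrt(-191936 - 25653) = sqrt(-217589) = I*sqrt(217589)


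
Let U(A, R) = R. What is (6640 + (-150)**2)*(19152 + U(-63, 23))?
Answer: 558759500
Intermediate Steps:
(6640 + (-150)**2)*(19152 + U(-63, 23)) = (6640 + (-150)**2)*(19152 + 23) = (6640 + 22500)*19175 = 29140*19175 = 558759500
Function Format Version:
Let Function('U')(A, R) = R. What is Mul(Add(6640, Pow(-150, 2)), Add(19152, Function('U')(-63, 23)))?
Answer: 558759500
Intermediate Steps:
Mul(Add(6640, Pow(-150, 2)), Add(19152, Function('U')(-63, 23))) = Mul(Add(6640, Pow(-150, 2)), Add(19152, 23)) = Mul(Add(6640, 22500), 19175) = Mul(29140, 19175) = 558759500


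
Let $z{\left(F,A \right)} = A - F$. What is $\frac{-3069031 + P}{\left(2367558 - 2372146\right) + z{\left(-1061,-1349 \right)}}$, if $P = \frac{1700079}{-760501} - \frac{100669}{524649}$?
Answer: $\frac{1224532334980667059}{1945504930690524} \approx 629.42$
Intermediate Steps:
$P = - \frac{968503622440}{398996089149}$ ($P = 1700079 \left(- \frac{1}{760501}\right) - \frac{100669}{524649} = - \frac{1700079}{760501} - \frac{100669}{524649} = - \frac{968503622440}{398996089149} \approx -2.4274$)
$\frac{-3069031 + P}{\left(2367558 - 2372146\right) + z{\left(-1061,-1349 \right)}} = \frac{-3069031 - \frac{968503622440}{398996089149}}{\left(2367558 - 2372146\right) - 288} = - \frac{1224532334980667059}{398996089149 \left(\left(2367558 - 2372146\right) + \left(-1349 + 1061\right)\right)} = - \frac{1224532334980667059}{398996089149 \left(-4588 - 288\right)} = - \frac{1224532334980667059}{398996089149 \left(-4876\right)} = \left(- \frac{1224532334980667059}{398996089149}\right) \left(- \frac{1}{4876}\right) = \frac{1224532334980667059}{1945504930690524}$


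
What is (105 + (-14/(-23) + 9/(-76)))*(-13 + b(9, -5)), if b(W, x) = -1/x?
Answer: -2950352/2185 ≈ -1350.3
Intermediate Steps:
(105 + (-14/(-23) + 9/(-76)))*(-13 + b(9, -5)) = (105 + (-14/(-23) + 9/(-76)))*(-13 - 1/(-5)) = (105 + (-14*(-1/23) + 9*(-1/76)))*(-13 - 1*(-1/5)) = (105 + (14/23 - 9/76))*(-13 + 1/5) = (105 + 857/1748)*(-64/5) = (184397/1748)*(-64/5) = -2950352/2185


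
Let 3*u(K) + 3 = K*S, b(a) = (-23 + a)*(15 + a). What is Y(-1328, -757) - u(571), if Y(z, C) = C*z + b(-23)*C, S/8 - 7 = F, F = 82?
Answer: 1773611/3 ≈ 5.9120e+5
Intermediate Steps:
S = 712 (S = 56 + 8*82 = 56 + 656 = 712)
Y(z, C) = 368*C + C*z (Y(z, C) = C*z + (-345 + (-23)² - 8*(-23))*C = C*z + (-345 + 529 + 184)*C = C*z + 368*C = 368*C + C*z)
u(K) = -1 + 712*K/3 (u(K) = -1 + (K*712)/3 = -1 + (712*K)/3 = -1 + 712*K/3)
Y(-1328, -757) - u(571) = -757*(368 - 1328) - (-1 + (712/3)*571) = -757*(-960) - (-1 + 406552/3) = 726720 - 1*406549/3 = 726720 - 406549/3 = 1773611/3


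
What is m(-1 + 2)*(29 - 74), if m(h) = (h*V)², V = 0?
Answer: 0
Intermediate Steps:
m(h) = 0 (m(h) = (h*0)² = 0² = 0)
m(-1 + 2)*(29 - 74) = 0*(29 - 74) = 0*(-45) = 0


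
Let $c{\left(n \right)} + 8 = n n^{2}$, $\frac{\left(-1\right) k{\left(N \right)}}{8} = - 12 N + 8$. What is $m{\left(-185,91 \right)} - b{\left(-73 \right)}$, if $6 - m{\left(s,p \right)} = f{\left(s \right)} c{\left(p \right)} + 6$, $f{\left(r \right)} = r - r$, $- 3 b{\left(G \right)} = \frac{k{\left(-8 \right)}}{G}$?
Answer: $\frac{832}{219} \approx 3.7991$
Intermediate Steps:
$k{\left(N \right)} = -64 + 96 N$ ($k{\left(N \right)} = - 8 \left(- 12 N + 8\right) = - 8 \left(8 - 12 N\right) = -64 + 96 N$)
$c{\left(n \right)} = -8 + n^{3}$ ($c{\left(n \right)} = -8 + n n^{2} = -8 + n^{3}$)
$b{\left(G \right)} = \frac{832}{3 G}$ ($b{\left(G \right)} = - \frac{\left(-64 + 96 \left(-8\right)\right) \frac{1}{G}}{3} = - \frac{\left(-64 - 768\right) \frac{1}{G}}{3} = - \frac{\left(-832\right) \frac{1}{G}}{3} = \frac{832}{3 G}$)
$f{\left(r \right)} = 0$
$m{\left(s,p \right)} = 0$ ($m{\left(s,p \right)} = 6 - \left(0 \left(-8 + p^{3}\right) + 6\right) = 6 - \left(0 + 6\right) = 6 - 6 = 0$)
$m{\left(-185,91 \right)} - b{\left(-73 \right)} = 0 - \frac{832}{3 \left(-73\right)} = 0 - \frac{832}{3} \left(- \frac{1}{73}\right) = 0 - - \frac{832}{219} = 0 + \frac{832}{219} = \frac{832}{219}$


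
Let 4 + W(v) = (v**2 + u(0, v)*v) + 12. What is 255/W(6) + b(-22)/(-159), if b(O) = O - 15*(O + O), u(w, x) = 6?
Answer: -2099/2544 ≈ -0.82508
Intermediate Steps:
b(O) = -29*O (b(O) = O - 30*O = -29*O)
W(v) = 8 + v**2 + 6*v (W(v) = -4 + ((v**2 + 6*v) + 12) = -4 + (12 + v**2 + 6*v) = 8 + v**2 + 6*v)
255/W(6) + b(-22)/(-159) = 255/(8 + 6**2 + 6*6) - 29*(-22)/(-159) = 255/(8 + 36 + 36) + 638*(-1/159) = 255/80 - 638/159 = 255*(1/80) - 638/159 = 51/16 - 638/159 = -2099/2544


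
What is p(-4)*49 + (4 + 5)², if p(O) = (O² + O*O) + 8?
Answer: 2041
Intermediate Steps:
p(O) = 8 + 2*O² (p(O) = (O² + O²) + 8 = 2*O² + 8 = 8 + 2*O²)
p(-4)*49 + (4 + 5)² = (8 + 2*(-4)²)*49 + (4 + 5)² = (8 + 2*16)*49 + 9² = (8 + 32)*49 + 81 = 40*49 + 81 = 1960 + 81 = 2041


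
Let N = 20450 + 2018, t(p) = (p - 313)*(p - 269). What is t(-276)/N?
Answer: 321005/22468 ≈ 14.287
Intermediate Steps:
t(p) = (-313 + p)*(-269 + p)
N = 22468
t(-276)/N = (84197 + (-276)**2 - 582*(-276))/22468 = (84197 + 76176 + 160632)*(1/22468) = 321005*(1/22468) = 321005/22468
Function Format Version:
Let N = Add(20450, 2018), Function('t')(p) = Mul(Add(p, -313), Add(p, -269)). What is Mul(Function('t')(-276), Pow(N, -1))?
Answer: Rational(321005, 22468) ≈ 14.287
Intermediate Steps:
Function('t')(p) = Mul(Add(-313, p), Add(-269, p))
N = 22468
Mul(Function('t')(-276), Pow(N, -1)) = Mul(Add(84197, Pow(-276, 2), Mul(-582, -276)), Pow(22468, -1)) = Mul(Add(84197, 76176, 160632), Rational(1, 22468)) = Mul(321005, Rational(1, 22468)) = Rational(321005, 22468)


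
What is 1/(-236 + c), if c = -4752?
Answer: -1/4988 ≈ -0.00020048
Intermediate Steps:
1/(-236 + c) = 1/(-236 - 4752) = 1/(-4988) = -1/4988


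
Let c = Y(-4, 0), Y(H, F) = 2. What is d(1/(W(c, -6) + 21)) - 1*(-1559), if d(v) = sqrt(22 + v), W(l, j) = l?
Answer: 1559 + 13*sqrt(69)/23 ≈ 1563.7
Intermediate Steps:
c = 2
d(1/(W(c, -6) + 21)) - 1*(-1559) = sqrt(22 + 1/(2 + 21)) - 1*(-1559) = sqrt(22 + 1/23) + 1559 = sqrt(507/23) + 1559 = 13*sqrt(69)/23 + 1559 = 1559 + 13*sqrt(69)/23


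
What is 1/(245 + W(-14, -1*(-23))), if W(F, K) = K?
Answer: 1/268 ≈ 0.0037313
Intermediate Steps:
1/(245 + W(-14, -1*(-23))) = 1/(245 - 1*(-23)) = 1/(245 + 23) = 1/268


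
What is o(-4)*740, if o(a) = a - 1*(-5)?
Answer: 740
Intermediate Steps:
o(a) = 5 + a (o(a) = a + 5 = 5 + a)
o(-4)*740 = (5 - 4)*740 = 1*740 = 740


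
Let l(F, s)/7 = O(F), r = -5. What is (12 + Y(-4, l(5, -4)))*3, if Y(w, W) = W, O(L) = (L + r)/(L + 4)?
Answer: 36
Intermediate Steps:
O(L) = (-5 + L)/(4 + L) (O(L) = (L - 5)/(L + 4) = (-5 + L)/(4 + L))
l(F, s) = 7*(-5 + F)/(4 + F) (l(F, s) = 7*((-5 + F)/(4 + F)) = 7*(-5 + F)/(4 + F))
(12 + Y(-4, l(5, -4)))*3 = (12 + 7*(-5 + 5)/(4 + 5))*3 = (12 + 7*0/9)*3 = (12 + 7*(1/9)*0)*3 = (12 + 0)*3 = 12*3 = 36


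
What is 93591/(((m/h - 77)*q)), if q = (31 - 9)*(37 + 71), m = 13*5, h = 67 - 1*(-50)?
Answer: -31197/60544 ≈ -0.51528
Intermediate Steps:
h = 117 (h = 67 + 50 = 117)
m = 65
q = 2376 (q = 22*108 = 2376)
93591/(((m/h - 77)*q)) = 93591/(((65/117 - 77)*2376)) = 93591/(((65*(1/117) - 77)*2376)) = 93591/(((5/9 - 77)*2376)) = 93591/((-688/9*2376)) = 93591/(-181632) = 93591*(-1/181632) = -31197/60544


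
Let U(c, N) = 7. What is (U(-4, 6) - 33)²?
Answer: 676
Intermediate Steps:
(U(-4, 6) - 33)² = (7 - 33)² = (-26)² = 676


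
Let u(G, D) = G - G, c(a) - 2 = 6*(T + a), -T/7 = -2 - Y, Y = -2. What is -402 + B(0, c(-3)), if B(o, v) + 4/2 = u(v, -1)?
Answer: -404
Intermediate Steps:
T = 0 (T = -7*(-2 - 1*(-2)) = -7*(-2 + 2) = -7*0 = 0)
c(a) = 2 + 6*a (c(a) = 2 + 6*(0 + a) = 2 + 6*a)
u(G, D) = 0
B(o, v) = -2 (B(o, v) = -2 + 0 = -2)
-402 + B(0, c(-3)) = -402 - 2 = -404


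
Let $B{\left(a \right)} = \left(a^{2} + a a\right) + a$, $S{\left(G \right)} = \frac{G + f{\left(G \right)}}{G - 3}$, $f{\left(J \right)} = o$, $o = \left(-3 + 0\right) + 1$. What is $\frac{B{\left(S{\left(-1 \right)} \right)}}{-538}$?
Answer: $- \frac{15}{4304} \approx -0.0034851$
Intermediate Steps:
$o = -2$ ($o = -3 + 1 = -2$)
$f{\left(J \right)} = -2$
$S{\left(G \right)} = \frac{-2 + G}{-3 + G}$ ($S{\left(G \right)} = \frac{G - 2}{G - 3} = \frac{-2 + G}{-3 + G}$)
$B{\left(a \right)} = a + 2 a^{2}$ ($B{\left(a \right)} = \left(a^{2} + a^{2}\right) + a = 2 a^{2} + a = a + 2 a^{2}$)
$\frac{B{\left(S{\left(-1 \right)} \right)}}{-538} = \frac{\frac{-2 - 1}{-3 - 1} \left(1 + 2 \frac{-2 - 1}{-3 - 1}\right)}{-538} = \frac{1}{-4} \left(-3\right) \left(1 + 2 \frac{1}{-4} \left(-3\right)\right) \left(- \frac{1}{538}\right) = \left(- \frac{1}{4}\right) \left(-3\right) \left(1 + 2 \left(\left(- \frac{1}{4}\right) \left(-3\right)\right)\right) \left(- \frac{1}{538}\right) = \frac{3 \left(1 + 2 \cdot \frac{3}{4}\right)}{4} \left(- \frac{1}{538}\right) = \frac{3 \left(1 + \frac{3}{2}\right)}{4} \left(- \frac{1}{538}\right) = \frac{3}{4} \cdot \frac{5}{2} \left(- \frac{1}{538}\right) = \frac{15}{8} \left(- \frac{1}{538}\right) = - \frac{15}{4304}$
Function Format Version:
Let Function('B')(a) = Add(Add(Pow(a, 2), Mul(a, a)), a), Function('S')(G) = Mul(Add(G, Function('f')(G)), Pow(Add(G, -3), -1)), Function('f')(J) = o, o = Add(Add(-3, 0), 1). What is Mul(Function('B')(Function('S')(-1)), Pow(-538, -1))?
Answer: Rational(-15, 4304) ≈ -0.0034851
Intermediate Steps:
o = -2 (o = Add(-3, 1) = -2)
Function('f')(J) = -2
Function('S')(G) = Mul(Pow(Add(-3, G), -1), Add(-2, G)) (Function('S')(G) = Mul(Add(G, -2), Pow(Add(G, -3), -1)) = Mul(Add(-2, G), Pow(Add(-3, G), -1)) = Mul(Pow(Add(-3, G), -1), Add(-2, G)))
Function('B')(a) = Add(a, Mul(2, Pow(a, 2))) (Function('B')(a) = Add(Add(Pow(a, 2), Pow(a, 2)), a) = Add(Mul(2, Pow(a, 2)), a) = Add(a, Mul(2, Pow(a, 2))))
Mul(Function('B')(Function('S')(-1)), Pow(-538, -1)) = Mul(Mul(Mul(Pow(Add(-3, -1), -1), Add(-2, -1)), Add(1, Mul(2, Mul(Pow(Add(-3, -1), -1), Add(-2, -1))))), Pow(-538, -1)) = Mul(Mul(Mul(Pow(-4, -1), -3), Add(1, Mul(2, Mul(Pow(-4, -1), -3)))), Rational(-1, 538)) = Mul(Mul(Mul(Rational(-1, 4), -3), Add(1, Mul(2, Mul(Rational(-1, 4), -3)))), Rational(-1, 538)) = Mul(Mul(Rational(3, 4), Add(1, Mul(2, Rational(3, 4)))), Rational(-1, 538)) = Mul(Mul(Rational(3, 4), Add(1, Rational(3, 2))), Rational(-1, 538)) = Mul(Mul(Rational(3, 4), Rational(5, 2)), Rational(-1, 538)) = Mul(Rational(15, 8), Rational(-1, 538)) = Rational(-15, 4304)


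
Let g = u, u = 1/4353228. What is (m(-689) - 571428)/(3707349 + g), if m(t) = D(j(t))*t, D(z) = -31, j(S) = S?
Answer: -2394575772732/16138935472573 ≈ -0.14837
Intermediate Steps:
u = 1/4353228 ≈ 2.2971e-7
g = 1/4353228 ≈ 2.2971e-7
m(t) = -31*t
(m(-689) - 571428)/(3707349 + g) = (-31*(-689) - 571428)/(3707349 + 1/4353228) = (21359 - 571428)/(16138935472573/4353228) = -550069*4353228/16138935472573 = -2394575772732/16138935472573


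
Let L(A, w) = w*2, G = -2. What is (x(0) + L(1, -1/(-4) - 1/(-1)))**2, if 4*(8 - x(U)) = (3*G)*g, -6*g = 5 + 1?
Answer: 81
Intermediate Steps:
g = -1 (g = -(5 + 1)/6 = -1/6*6 = -1)
L(A, w) = 2*w
x(U) = 13/2 (x(U) = 8 - 3*(-2)*(-1)/4 = 8 - (-3)*(-1)/2 = 8 - 1/4*6 = 8 - 3/2 = 13/2)
(x(0) + L(1, -1/(-4) - 1/(-1)))**2 = (13/2 + 2*(-1/(-4) - 1/(-1)))**2 = (13/2 + 2*(-1*(-1/4) - 1*(-1)))**2 = (13/2 + 2*(1/4 + 1))**2 = (13/2 + 2*(5/4))**2 = (13/2 + 5/2)**2 = 9**2 = 81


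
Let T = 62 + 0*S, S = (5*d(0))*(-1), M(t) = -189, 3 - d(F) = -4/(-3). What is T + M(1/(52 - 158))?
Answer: -127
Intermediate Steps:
d(F) = 5/3 (d(F) = 3 - (-4)/(-3) = 3 - (-4)*(-1)/3 = 3 - 1*4/3 = 3 - 4/3 = 5/3)
S = -25/3 (S = (5*(5/3))*(-1) = (25/3)*(-1) = -25/3 ≈ -8.3333)
T = 62 (T = 62 + 0*(-25/3) = 62 + 0 = 62)
T + M(1/(52 - 158)) = 62 - 189 = -127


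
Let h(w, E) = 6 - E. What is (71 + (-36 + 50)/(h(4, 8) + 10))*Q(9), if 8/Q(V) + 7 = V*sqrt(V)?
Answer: 291/10 ≈ 29.100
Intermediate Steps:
Q(V) = 8/(-7 + V**(3/2)) (Q(V) = 8/(-7 + V*sqrt(V)) = 8/(-7 + V**(3/2)))
(71 + (-36 + 50)/(h(4, 8) + 10))*Q(9) = (71 + (-36 + 50)/((6 - 1*8) + 10))*(8/(-7 + 9**(3/2))) = (71 + 14/((6 - 8) + 10))*(8/(-7 + 27)) = (71 + 14/(-2 + 10))*(8/20) = (71 + 14/8)*(8*(1/20)) = (71 + 14*(1/8))*(2/5) = (71 + 7/4)*(2/5) = (291/4)*(2/5) = 291/10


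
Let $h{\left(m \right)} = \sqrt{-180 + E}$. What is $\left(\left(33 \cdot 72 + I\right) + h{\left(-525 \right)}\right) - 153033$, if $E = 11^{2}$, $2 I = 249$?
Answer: $- \frac{301065}{2} + i \sqrt{59} \approx -1.5053 \cdot 10^{5} + 7.6811 i$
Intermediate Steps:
$I = \frac{249}{2}$ ($I = \frac{1}{2} \cdot 249 = \frac{249}{2} \approx 124.5$)
$E = 121$
$h{\left(m \right)} = i \sqrt{59}$ ($h{\left(m \right)} = \sqrt{-180 + 121} = \sqrt{-59} = i \sqrt{59}$)
$\left(\left(33 \cdot 72 + I\right) + h{\left(-525 \right)}\right) - 153033 = \left(\left(33 \cdot 72 + \frac{249}{2}\right) + i \sqrt{59}\right) - 153033 = \left(\left(2376 + \frac{249}{2}\right) + i \sqrt{59}\right) - 153033 = \left(\frac{5001}{2} + i \sqrt{59}\right) - 153033 = - \frac{301065}{2} + i \sqrt{59}$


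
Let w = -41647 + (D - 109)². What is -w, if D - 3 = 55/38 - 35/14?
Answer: 10897411/361 ≈ 30187.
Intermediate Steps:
D = 37/19 (D = 3 + (55/38 - 35/14) = 3 + (55*(1/38) - 35*1/14) = 3 + (55/38 - 5/2) = 3 - 20/19 = 37/19 ≈ 1.9474)
w = -10897411/361 (w = -41647 + (37/19 - 109)² = -41647 + (-2034/19)² = -41647 + 4137156/361 = -10897411/361 ≈ -30187.)
-w = -1*(-10897411/361) = 10897411/361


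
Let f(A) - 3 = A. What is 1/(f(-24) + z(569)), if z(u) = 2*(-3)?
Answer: -1/27 ≈ -0.037037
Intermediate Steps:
z(u) = -6
f(A) = 3 + A
1/(f(-24) + z(569)) = 1/((3 - 24) - 6) = 1/(-21 - 6) = 1/(-27) = -1/27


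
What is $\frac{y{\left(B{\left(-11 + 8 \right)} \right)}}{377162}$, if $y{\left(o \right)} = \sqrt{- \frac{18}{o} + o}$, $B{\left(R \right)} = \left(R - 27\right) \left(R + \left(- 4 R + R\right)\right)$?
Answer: $\frac{i \sqrt{17990}}{3771620} \approx 3.5562 \cdot 10^{-5} i$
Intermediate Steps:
$B{\left(R \right)} = - 2 R \left(-27 + R\right)$ ($B{\left(R \right)} = \left(-27 + R\right) \left(R - 3 R\right) = \left(-27 + R\right) \left(- 2 R\right) = - 2 R \left(-27 + R\right)$)
$y{\left(o \right)} = \sqrt{o - \frac{18}{o}}$
$\frac{y{\left(B{\left(-11 + 8 \right)} \right)}}{377162} = \frac{\sqrt{2 \left(-11 + 8\right) \left(27 - \left(-11 + 8\right)\right) - \frac{18}{2 \left(-11 + 8\right) \left(27 - \left(-11 + 8\right)\right)}}}{377162} = \sqrt{2 \left(-3\right) \left(27 - -3\right) - \frac{18}{2 \left(-3\right) \left(27 - -3\right)}} \frac{1}{377162} = \sqrt{2 \left(-3\right) \left(27 + 3\right) - \frac{18}{2 \left(-3\right) \left(27 + 3\right)}} \frac{1}{377162} = \sqrt{2 \left(-3\right) 30 - \frac{18}{2 \left(-3\right) 30}} \cdot \frac{1}{377162} = \sqrt{-180 - \frac{18}{-180}} \cdot \frac{1}{377162} = \sqrt{-180 - - \frac{1}{10}} \cdot \frac{1}{377162} = \sqrt{-180 + \frac{1}{10}} \cdot \frac{1}{377162} = \sqrt{- \frac{1799}{10}} \cdot \frac{1}{377162} = \frac{i \sqrt{17990}}{10} \cdot \frac{1}{377162} = \frac{i \sqrt{17990}}{3771620}$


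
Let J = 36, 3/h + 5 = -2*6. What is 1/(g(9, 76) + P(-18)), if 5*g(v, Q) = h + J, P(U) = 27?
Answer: 85/2904 ≈ 0.029270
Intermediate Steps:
h = -3/17 (h = 3/(-5 - 2*6) = 3/(-5 - 12) = 3/(-17) = 3*(-1/17) = -3/17 ≈ -0.17647)
g(v, Q) = 609/85 (g(v, Q) = (-3/17 + 36)/5 = (1/5)*(609/17) = 609/85)
1/(g(9, 76) + P(-18)) = 1/(609/85 + 27) = 1/(2904/85) = 85/2904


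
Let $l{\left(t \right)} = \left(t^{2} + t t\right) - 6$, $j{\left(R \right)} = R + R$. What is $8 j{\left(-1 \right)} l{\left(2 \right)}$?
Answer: $-32$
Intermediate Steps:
$j{\left(R \right)} = 2 R$
$l{\left(t \right)} = -6 + 2 t^{2}$ ($l{\left(t \right)} = \left(t^{2} + t^{2}\right) - 6 = 2 t^{2} - 6 = -6 + 2 t^{2}$)
$8 j{\left(-1 \right)} l{\left(2 \right)} = 8 \cdot 2 \left(-1\right) \left(-6 + 2 \cdot 2^{2}\right) = 8 \left(-2\right) \left(-6 + 2 \cdot 4\right) = - 16 \left(-6 + 8\right) = \left(-16\right) 2 = -32$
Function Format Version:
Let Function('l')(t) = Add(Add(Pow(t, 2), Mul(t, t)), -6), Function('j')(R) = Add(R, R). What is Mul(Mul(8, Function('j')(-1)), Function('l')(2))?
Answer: -32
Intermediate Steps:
Function('j')(R) = Mul(2, R)
Function('l')(t) = Add(-6, Mul(2, Pow(t, 2))) (Function('l')(t) = Add(Add(Pow(t, 2), Pow(t, 2)), -6) = Add(Mul(2, Pow(t, 2)), -6) = Add(-6, Mul(2, Pow(t, 2))))
Mul(Mul(8, Function('j')(-1)), Function('l')(2)) = Mul(Mul(8, Mul(2, -1)), Add(-6, Mul(2, Pow(2, 2)))) = Mul(Mul(8, -2), Add(-6, Mul(2, 4))) = Mul(-16, Add(-6, 8)) = Mul(-16, 2) = -32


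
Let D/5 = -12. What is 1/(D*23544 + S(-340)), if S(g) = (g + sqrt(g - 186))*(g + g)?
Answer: I/(40*(-29536*I + 17*sqrt(526))) ≈ -8.4628e-7 + 1.1171e-8*I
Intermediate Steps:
D = -60 (D = 5*(-12) = -60)
S(g) = 2*g*(g + sqrt(-186 + g)) (S(g) = (g + sqrt(-186 + g))*(2*g) = 2*g*(g + sqrt(-186 + g)))
1/(D*23544 + S(-340)) = 1/(-60*23544 + 2*(-340)*(-340 + sqrt(-186 - 340))) = 1/(-1412640 + 2*(-340)*(-340 + sqrt(-526))) = 1/(-1412640 + 2*(-340)*(-340 + I*sqrt(526))) = 1/(-1412640 + (231200 - 680*I*sqrt(526))) = 1/(-1181440 - 680*I*sqrt(526))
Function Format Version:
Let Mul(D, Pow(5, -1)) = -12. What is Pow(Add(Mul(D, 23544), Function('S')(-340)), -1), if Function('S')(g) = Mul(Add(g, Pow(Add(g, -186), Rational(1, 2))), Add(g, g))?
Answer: Mul(Rational(1, 40), I, Pow(Add(Mul(-29536, I), Mul(17, Pow(526, Rational(1, 2)))), -1)) ≈ Add(-8.4628e-7, Mul(1.1171e-8, I))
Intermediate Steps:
D = -60 (D = Mul(5, -12) = -60)
Function('S')(g) = Mul(2, g, Add(g, Pow(Add(-186, g), Rational(1, 2)))) (Function('S')(g) = Mul(Add(g, Pow(Add(-186, g), Rational(1, 2))), Mul(2, g)) = Mul(2, g, Add(g, Pow(Add(-186, g), Rational(1, 2)))))
Pow(Add(Mul(D, 23544), Function('S')(-340)), -1) = Pow(Add(Mul(-60, 23544), Mul(2, -340, Add(-340, Pow(Add(-186, -340), Rational(1, 2))))), -1) = Pow(Add(-1412640, Mul(2, -340, Add(-340, Pow(-526, Rational(1, 2))))), -1) = Pow(Add(-1412640, Mul(2, -340, Add(-340, Mul(I, Pow(526, Rational(1, 2)))))), -1) = Pow(Add(-1412640, Add(231200, Mul(-680, I, Pow(526, Rational(1, 2))))), -1) = Pow(Add(-1181440, Mul(-680, I, Pow(526, Rational(1, 2)))), -1)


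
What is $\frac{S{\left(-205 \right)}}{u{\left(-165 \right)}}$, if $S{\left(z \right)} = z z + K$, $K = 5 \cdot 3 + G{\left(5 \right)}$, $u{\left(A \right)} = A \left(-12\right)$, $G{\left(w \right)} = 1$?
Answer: $\frac{42041}{1980} \approx 21.233$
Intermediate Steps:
$u{\left(A \right)} = - 12 A$
$K = 16$ ($K = 5 \cdot 3 + 1 = 15 + 1 = 16$)
$S{\left(z \right)} = 16 + z^{2}$ ($S{\left(z \right)} = z z + 16 = z^{2} + 16 = 16 + z^{2}$)
$\frac{S{\left(-205 \right)}}{u{\left(-165 \right)}} = \frac{16 + \left(-205\right)^{2}}{\left(-12\right) \left(-165\right)} = \frac{16 + 42025}{1980} = 42041 \cdot \frac{1}{1980} = \frac{42041}{1980}$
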